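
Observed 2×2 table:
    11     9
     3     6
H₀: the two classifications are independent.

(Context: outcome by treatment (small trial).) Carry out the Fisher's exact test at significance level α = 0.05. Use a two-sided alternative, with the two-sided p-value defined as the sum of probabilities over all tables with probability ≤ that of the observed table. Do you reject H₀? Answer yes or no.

Margins: r₁=20, r₂=9, c₁=14, c₂=15, n=29
p_obs = C(20,11)·C(9,3)/C(29,14); sum pmf over tables with pmf ≤ p_obs
p-value (two-sided) = 0.42699
At α=0.05: p ≥ α → fail to reject H₀

reject H₀: no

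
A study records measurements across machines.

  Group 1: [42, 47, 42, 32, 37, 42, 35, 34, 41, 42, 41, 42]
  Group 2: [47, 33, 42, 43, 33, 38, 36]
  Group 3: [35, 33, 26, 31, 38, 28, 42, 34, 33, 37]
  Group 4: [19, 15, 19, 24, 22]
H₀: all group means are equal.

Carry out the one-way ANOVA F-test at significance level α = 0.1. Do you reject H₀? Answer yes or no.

Group means [39.75, 38.86, 33.70, 19.80], grand mean 34.853
SSB = Σnᵢ(x̄ᵢ−x̄)² = 1546.258; SSW = ΣΣ(x−x̄ᵢ)² = 622.007
MSB = 1546.258/3 = 515.4192; MSW = 622.007/30 = 20.7336
F = MSB/MSW = 24.8592
df = (3, 30)
p-value (upper-tail) = 0.00000
At α=0.1: p < α → reject H₀

reject H₀: yes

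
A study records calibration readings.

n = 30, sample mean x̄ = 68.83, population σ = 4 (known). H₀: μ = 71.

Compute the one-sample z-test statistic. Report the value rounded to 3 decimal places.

test statistic = -2.971

SE = σ/√n = 4/√30 = 0.7303
z = (x̄−μ₀)/SE = (68.83−71)/0.7303 = -2.9714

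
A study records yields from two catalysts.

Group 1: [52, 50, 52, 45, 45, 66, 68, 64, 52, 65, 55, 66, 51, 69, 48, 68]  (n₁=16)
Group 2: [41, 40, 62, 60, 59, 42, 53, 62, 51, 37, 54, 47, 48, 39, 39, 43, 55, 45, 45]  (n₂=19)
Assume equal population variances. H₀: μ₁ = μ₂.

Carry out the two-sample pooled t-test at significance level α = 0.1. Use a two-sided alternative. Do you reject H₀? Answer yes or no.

reject H₀: yes

x̄₁=57.250, s₁=8.918, n₁=16
x̄₂=48.526, s₂=8.322, n₂=19
s_p² = [15·8.918² + 18·8.322²]/33 = 73.9314
SE = √(s_p²·(1/16+1/19)) = 2.9175
t = (57.250−48.526)/2.9175 = 2.9901
df = 33
p-value (two-sided) = 0.00524
At α=0.1: p < α → reject H₀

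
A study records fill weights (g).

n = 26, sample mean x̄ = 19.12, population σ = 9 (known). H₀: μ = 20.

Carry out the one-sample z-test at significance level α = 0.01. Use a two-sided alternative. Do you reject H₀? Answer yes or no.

SE = σ/√n = 9/√26 = 1.7650
z = (x̄−μ₀)/SE = (19.12−20)/1.7650 = -0.4986
p-value (two-sided) = 0.61808
At α=0.01: p ≥ α → fail to reject H₀

reject H₀: no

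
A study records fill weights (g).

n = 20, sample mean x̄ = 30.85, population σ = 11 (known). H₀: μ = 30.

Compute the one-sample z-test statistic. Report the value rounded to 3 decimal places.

SE = σ/√n = 11/√20 = 2.4597
z = (x̄−μ₀)/SE = (30.85−30)/2.4597 = 0.3456

test statistic = 0.346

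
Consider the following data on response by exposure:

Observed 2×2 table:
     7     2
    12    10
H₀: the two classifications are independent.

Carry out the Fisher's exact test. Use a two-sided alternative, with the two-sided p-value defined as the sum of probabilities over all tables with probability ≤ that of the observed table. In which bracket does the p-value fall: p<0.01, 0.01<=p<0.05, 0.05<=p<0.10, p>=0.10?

Margins: r₁=9, r₂=22, c₁=19, c₂=12, n=31
p_obs = C(9,7)·C(22,12)/C(31,19); sum pmf over tables with pmf ≤ p_obs
p-value (two-sided) = 0.41841
→ bracket: p>=0.10

p-value bracket: p>=0.10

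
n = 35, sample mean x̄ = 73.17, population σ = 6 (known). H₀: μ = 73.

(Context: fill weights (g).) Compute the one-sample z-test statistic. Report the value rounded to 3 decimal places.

SE = σ/√n = 6/√35 = 1.0142
z = (x̄−μ₀)/SE = (73.17−73)/1.0142 = 0.1676

test statistic = 0.168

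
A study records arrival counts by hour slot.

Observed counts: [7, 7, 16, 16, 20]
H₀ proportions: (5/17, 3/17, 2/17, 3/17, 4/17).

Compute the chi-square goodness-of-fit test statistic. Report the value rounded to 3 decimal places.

test statistic = 21.438

n = 66; E_i = n·p_i = [19.41, 11.65, 7.76, 11.65, 15.53]
χ² = (7−19.41)²/19.41 + (7−11.65)²/11.65 + (16−7.76)²/7.76 + (16−11.65)²/11.65 + (20−15.53)²/15.53 = 21.4384
df = 4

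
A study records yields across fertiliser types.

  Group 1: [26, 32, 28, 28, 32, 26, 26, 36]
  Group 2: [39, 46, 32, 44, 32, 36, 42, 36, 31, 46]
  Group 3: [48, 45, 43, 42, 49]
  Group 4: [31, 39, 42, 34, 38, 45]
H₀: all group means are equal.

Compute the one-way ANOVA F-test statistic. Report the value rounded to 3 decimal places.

Group means [29.25, 38.40, 45.40, 38.17], grand mean 37.034
SSB = Σnᵢ(x̄ᵢ−x̄)² = 861.032; SSW = ΣΣ(x−x̄ᵢ)² = 571.933
MSB = 861.032/3 = 287.0107; MSW = 571.933/25 = 22.8773
F = MSB/MSW = 12.5456
df = (3, 25)

test statistic = 12.546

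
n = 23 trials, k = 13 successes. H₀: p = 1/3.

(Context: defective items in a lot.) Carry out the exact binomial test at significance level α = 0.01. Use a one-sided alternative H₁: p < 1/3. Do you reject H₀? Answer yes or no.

reject H₀: no

Exact binomial: n=23, k=13, p₀=1/3=0.3333
P(X≤13) from Σ C(n,i)·p₀^i·(1−p₀)^(n−i)
p-value (one-sided, H₁ less) = 0.99381
At α=0.01: p ≥ α → fail to reject H₀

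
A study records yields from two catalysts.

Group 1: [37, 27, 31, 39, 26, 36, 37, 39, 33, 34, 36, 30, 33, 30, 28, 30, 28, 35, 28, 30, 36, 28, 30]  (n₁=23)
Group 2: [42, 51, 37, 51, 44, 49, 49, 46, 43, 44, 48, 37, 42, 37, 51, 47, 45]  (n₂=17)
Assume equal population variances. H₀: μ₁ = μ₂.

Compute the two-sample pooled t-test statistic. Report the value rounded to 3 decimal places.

x̄₁=32.217, s₁=4.022, n₁=23
x̄₂=44.882, s₂=4.807, n₂=17
s_p² = [22·4.022² + 16·4.807²]/38 = 19.0968
SE = √(s_p²·(1/23+1/17)) = 1.3977
t = (32.217−44.882)/1.3977 = -9.0611
df = 38

test statistic = -9.061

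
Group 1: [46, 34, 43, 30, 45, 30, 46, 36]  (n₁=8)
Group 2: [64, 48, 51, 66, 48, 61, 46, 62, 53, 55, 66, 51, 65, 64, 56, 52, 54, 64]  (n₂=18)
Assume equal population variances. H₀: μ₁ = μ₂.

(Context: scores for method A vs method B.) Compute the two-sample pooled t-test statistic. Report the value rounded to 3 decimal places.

x̄₁=38.750, s₁=7.025, n₁=8
x̄₂=57.000, s₂=6.962, n₂=18
s_p² = [7·7.025² + 17·6.962²]/24 = 48.7292
SE = √(s_p²·(1/8+1/18)) = 2.9662
t = (38.750−57.000)/2.9662 = -6.1527
df = 24

test statistic = -6.153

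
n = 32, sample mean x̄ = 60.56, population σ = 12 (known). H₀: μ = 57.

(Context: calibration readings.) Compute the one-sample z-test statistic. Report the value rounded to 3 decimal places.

SE = σ/√n = 12/√32 = 2.1213
z = (x̄−μ₀)/SE = (60.56−57)/2.1213 = 1.6782

test statistic = 1.678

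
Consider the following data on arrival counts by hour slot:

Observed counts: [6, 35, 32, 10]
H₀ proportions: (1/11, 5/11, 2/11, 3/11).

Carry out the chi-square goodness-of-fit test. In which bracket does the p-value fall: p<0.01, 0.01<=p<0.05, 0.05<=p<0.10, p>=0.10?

n = 83; E_i = n·p_i = [7.55, 37.73, 15.09, 22.64]
χ² = (6−7.55)²/7.55 + (35−37.73)²/37.73 + (32−15.09)²/15.09 + (10−22.64)²/22.64 = 26.5141
df = 3
p-value (upper-tail) = 0.00001
→ bracket: p<0.01

p-value bracket: p<0.01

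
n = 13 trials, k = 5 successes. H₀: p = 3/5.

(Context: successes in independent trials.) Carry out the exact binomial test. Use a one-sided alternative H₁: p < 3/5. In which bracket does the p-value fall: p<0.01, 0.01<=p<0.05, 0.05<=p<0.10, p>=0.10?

p-value bracket: 0.05<=p<0.10

Exact binomial: n=13, k=5, p₀=3/5=0.6000
P(X≤5) from Σ C(n,i)·p₀^i·(1−p₀)^(n−i)
p-value (one-sided, H₁ less) = 0.09767
→ bracket: 0.05<=p<0.10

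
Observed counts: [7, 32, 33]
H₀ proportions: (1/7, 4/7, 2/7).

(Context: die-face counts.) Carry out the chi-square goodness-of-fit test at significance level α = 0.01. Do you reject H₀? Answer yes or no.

n = 72; E_i = n·p_i = [10.29, 41.14, 20.57]
χ² = (7−10.29)²/10.29 + (32−41.14)²/41.14 + (33−20.57)²/20.57 = 10.5903
df = 2
p-value (upper-tail) = 0.00502
At α=0.01: p < α → reject H₀

reject H₀: yes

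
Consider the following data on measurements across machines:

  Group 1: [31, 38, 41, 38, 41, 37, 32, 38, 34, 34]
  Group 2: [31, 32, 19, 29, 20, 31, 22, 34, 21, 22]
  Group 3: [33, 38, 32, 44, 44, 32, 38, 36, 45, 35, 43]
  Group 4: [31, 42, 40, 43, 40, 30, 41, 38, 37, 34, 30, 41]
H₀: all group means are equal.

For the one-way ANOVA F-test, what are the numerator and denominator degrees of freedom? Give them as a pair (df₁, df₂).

degrees of freedom = [3, 39]

k = 4 groups, N = 43 total
df = (k−1, N−k) = (4−1, 43−4) = (3, 39)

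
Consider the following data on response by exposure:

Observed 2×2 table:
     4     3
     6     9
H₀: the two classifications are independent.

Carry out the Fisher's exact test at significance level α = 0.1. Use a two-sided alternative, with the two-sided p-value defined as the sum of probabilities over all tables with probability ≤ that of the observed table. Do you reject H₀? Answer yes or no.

Margins: r₁=7, r₂=15, c₁=10, c₂=12, n=22
p_obs = C(7,4)·C(15,6)/C(22,10); sum pmf over tables with pmf ≤ p_obs
p-value (two-sided) = 0.65170
At α=0.1: p ≥ α → fail to reject H₀

reject H₀: no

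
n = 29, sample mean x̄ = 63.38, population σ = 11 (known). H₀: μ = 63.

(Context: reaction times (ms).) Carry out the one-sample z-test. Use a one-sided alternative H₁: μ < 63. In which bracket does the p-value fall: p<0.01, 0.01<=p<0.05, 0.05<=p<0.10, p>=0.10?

p-value bracket: p>=0.10

SE = σ/√n = 11/√29 = 2.0426
z = (x̄−μ₀)/SE = (63.38−63)/2.0426 = 0.1860
p-value (one-sided, H₁ less) = 0.57379
→ bracket: p>=0.10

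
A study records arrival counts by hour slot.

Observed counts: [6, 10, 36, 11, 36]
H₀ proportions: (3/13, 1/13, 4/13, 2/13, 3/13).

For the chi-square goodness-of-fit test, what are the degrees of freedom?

df = k − 1 = 5 − 1 = 4

degrees of freedom = 4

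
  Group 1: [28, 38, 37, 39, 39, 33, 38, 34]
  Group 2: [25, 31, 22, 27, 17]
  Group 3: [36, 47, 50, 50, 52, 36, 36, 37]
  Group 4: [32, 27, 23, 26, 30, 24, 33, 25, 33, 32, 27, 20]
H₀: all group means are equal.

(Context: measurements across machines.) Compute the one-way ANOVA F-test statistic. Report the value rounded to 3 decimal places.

Group means [35.75, 24.40, 43.00, 27.67], grand mean 32.848
SSB = Σnᵢ(x̄ᵢ−x̄)² = 1570.876; SSW = ΣΣ(x−x̄ᵢ)² = 797.367
MSB = 1570.876/3 = 523.6253; MSW = 797.367/29 = 27.4954
F = MSB/MSW = 19.0441
df = (3, 29)

test statistic = 19.044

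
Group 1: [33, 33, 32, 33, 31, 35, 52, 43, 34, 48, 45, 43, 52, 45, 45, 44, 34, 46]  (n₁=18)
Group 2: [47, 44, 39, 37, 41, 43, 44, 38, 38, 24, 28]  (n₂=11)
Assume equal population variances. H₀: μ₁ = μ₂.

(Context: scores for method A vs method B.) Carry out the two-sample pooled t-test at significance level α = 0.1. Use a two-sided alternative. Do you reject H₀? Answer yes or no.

reject H₀: no

x̄₁=40.444, s₁=7.205, n₁=18
x̄₂=38.455, s₂=6.948, n₂=11
s_p² = [17·7.205² + 10·6.948²]/27 = 50.5619
SE = √(s_p²·(1/18+1/11)) = 2.7213
t = (40.444−38.455)/2.7213 = 0.7312
df = 27
p-value (two-sided) = 0.47094
At α=0.1: p ≥ α → fail to reject H₀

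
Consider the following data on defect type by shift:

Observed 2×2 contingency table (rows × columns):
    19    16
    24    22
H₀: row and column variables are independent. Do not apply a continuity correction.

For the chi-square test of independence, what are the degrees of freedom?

degrees of freedom = 1

df = (r−1)(c−1) = (2−1)·(2−1) = 1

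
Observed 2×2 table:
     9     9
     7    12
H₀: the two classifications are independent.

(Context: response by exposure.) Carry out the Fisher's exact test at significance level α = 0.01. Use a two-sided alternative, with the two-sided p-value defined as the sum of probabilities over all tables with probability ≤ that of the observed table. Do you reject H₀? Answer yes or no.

Margins: r₁=18, r₂=19, c₁=16, c₂=21, n=37
p_obs = C(18,9)·C(19,7)/C(37,16); sum pmf over tables with pmf ≤ p_obs
p-value (two-sided) = 0.51481
At α=0.01: p ≥ α → fail to reject H₀

reject H₀: no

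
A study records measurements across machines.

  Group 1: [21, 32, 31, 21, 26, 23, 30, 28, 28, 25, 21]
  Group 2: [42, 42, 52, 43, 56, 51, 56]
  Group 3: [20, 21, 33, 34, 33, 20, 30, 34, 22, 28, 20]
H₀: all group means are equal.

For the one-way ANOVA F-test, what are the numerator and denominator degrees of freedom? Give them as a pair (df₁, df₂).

k = 3 groups, N = 29 total
df = (k−1, N−k) = (3−1, 29−3) = (2, 26)

degrees of freedom = [2, 26]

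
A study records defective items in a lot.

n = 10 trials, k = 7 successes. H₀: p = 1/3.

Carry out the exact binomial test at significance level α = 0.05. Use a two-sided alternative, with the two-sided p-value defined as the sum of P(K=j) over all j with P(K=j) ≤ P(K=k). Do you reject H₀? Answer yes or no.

reject H₀: yes

Exact binomial: n=10, k=7, p₀=1/3=0.3333
P(X=j) = C(n,j)·p₀^j·(1−p₀)^(n−j); p = Σ P(X=j) over j with P(X=j) ≤ P(X=7)
p-value (two-sided) = 0.01966
At α=0.05: p < α → reject H₀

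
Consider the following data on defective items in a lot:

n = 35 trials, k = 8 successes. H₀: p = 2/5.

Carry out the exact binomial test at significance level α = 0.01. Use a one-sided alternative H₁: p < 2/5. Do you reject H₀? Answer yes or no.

Exact binomial: n=35, k=8, p₀=2/5=0.4000
P(X≤8) from Σ C(n,i)·p₀^i·(1−p₀)^(n−i)
p-value (one-sided, H₁ less) = 0.02595
At α=0.01: p ≥ α → fail to reject H₀

reject H₀: no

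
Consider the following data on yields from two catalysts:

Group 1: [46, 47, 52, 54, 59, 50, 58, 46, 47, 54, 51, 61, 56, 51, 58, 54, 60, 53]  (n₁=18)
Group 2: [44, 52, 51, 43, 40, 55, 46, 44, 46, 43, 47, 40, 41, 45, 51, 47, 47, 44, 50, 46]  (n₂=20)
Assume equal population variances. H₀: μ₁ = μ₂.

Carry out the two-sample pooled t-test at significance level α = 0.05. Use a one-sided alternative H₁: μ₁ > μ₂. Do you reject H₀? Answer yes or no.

reject H₀: yes

x̄₁=53.167, s₁=4.842, n₁=18
x̄₂=46.100, s₂=4.064, n₂=20
s_p² = [17·4.842² + 19·4.064²]/36 = 19.7861
SE = √(s_p²·(1/18+1/20)) = 1.4452
t = (53.167−46.100)/1.4452 = 4.8898
df = 36
p-value (one-sided, H₁ greater) = 0.00001
At α=0.05: p < α → reject H₀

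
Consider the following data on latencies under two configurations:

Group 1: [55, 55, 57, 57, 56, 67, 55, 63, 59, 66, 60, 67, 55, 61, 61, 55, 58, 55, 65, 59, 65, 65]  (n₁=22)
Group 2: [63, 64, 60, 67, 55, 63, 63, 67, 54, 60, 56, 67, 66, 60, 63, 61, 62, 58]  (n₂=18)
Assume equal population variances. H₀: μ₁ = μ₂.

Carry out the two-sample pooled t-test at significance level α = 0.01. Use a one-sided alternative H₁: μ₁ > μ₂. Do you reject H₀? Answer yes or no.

x̄₁=59.818, s₁=4.415, n₁=22
x̄₂=61.611, s₂=4.017, n₂=18
s_p² = [21·4.415² + 17·4.017²]/38 = 17.9882
SE = √(s_p²·(1/22+1/18)) = 1.3480
t = (59.818−61.611)/1.3480 = -1.3301
df = 38
p-value (one-sided, H₁ greater) = 0.90429
At α=0.01: p ≥ α → fail to reject H₀

reject H₀: no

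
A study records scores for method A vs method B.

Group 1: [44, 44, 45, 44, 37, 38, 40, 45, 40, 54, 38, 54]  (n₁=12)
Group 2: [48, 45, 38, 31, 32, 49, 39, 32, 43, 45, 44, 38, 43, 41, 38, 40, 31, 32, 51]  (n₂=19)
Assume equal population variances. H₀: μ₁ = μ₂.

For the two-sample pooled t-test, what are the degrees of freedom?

degrees of freedom = 29

df = n₁ + n₂ − 2 = 12 + 19 − 2 = 29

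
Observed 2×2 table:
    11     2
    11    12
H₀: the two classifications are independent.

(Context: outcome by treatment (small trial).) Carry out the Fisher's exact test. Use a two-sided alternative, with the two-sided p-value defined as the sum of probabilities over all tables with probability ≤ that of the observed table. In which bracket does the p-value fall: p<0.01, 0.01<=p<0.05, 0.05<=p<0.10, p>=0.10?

p-value bracket: 0.01<=p<0.05

Margins: r₁=13, r₂=23, c₁=22, c₂=14, n=36
p_obs = C(13,11)·C(23,11)/C(36,22); sum pmf over tables with pmf ≤ p_obs
p-value (two-sided) = 0.03896
→ bracket: 0.01<=p<0.05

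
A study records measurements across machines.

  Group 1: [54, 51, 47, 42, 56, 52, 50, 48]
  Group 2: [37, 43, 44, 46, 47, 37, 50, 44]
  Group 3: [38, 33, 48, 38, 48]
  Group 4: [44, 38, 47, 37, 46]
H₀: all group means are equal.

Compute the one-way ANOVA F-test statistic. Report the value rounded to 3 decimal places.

Group means [50.00, 43.50, 41.00, 42.40], grand mean 44.808
SSB = Σnᵢ(x̄ᵢ−x̄)² = 330.838; SSW = ΣΣ(x−x̄ᵢ)² = 545.200
MSB = 330.838/3 = 110.2795; MSW = 545.200/22 = 24.7818
F = MSB/MSW = 4.4500
df = (3, 22)

test statistic = 4.450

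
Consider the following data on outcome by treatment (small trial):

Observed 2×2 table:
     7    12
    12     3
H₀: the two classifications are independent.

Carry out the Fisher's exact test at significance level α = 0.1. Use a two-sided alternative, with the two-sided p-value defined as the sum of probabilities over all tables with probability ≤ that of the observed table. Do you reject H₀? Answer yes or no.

reject H₀: yes

Margins: r₁=19, r₂=15, c₁=19, c₂=15, n=34
p_obs = C(19,7)·C(15,12)/C(34,19); sum pmf over tables with pmf ≤ p_obs
p-value (two-sided) = 0.01708
At α=0.1: p < α → reject H₀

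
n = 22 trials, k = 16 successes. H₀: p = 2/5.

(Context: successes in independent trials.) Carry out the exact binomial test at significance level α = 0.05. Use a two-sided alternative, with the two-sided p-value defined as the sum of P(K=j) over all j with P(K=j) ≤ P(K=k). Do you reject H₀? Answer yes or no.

Exact binomial: n=22, k=16, p₀=2/5=0.4000
P(X=j) = C(n,j)·p₀^j·(1−p₀)^(n−j); p = Σ P(X=j) over j with P(X=j) ≤ P(X=16)
p-value (two-sided) = 0.00348
At α=0.05: p < α → reject H₀

reject H₀: yes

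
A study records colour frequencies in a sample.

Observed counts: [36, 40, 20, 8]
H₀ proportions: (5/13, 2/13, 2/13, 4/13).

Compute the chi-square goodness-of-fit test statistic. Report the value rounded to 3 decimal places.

test statistic = 55.400

n = 104; E_i = n·p_i = [40.00, 16.00, 16.00, 32.00]
χ² = (36−40.00)²/40.00 + (40−16.00)²/16.00 + (20−16.00)²/16.00 + (8−32.00)²/32.00 = 55.4000
df = 3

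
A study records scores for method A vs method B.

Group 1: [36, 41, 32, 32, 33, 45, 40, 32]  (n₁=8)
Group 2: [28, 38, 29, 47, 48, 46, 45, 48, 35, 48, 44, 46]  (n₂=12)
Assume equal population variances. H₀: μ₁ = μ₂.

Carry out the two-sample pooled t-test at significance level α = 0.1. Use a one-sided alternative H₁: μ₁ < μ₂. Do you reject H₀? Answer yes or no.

reject H₀: yes

x̄₁=36.375, s₁=5.041, n₁=8
x̄₂=41.833, s₂=7.433, n₂=12
s_p² = [7·5.041² + 11·7.433²]/18 = 43.6412
SE = √(s_p²·(1/8+1/12)) = 3.0153
t = (36.375−41.833)/3.0153 = -1.8102
df = 18
p-value (one-sided, H₁ less) = 0.04349
At α=0.1: p < α → reject H₀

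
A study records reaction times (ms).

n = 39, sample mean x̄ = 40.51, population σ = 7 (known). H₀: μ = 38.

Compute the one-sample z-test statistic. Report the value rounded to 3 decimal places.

SE = σ/√n = 7/√39 = 1.1209
z = (x̄−μ₀)/SE = (40.51−38)/1.1209 = 2.2393

test statistic = 2.239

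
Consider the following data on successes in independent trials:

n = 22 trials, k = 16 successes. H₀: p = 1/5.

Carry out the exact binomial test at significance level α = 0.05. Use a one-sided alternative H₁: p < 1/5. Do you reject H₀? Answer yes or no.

reject H₀: no

Exact binomial: n=22, k=16, p₀=1/5=0.2000
P(X≤16) from Σ C(n,i)·p₀^i·(1−p₀)^(n−i)
p-value (one-sided, H₁ less) = 1.00000
At α=0.05: p ≥ α → fail to reject H₀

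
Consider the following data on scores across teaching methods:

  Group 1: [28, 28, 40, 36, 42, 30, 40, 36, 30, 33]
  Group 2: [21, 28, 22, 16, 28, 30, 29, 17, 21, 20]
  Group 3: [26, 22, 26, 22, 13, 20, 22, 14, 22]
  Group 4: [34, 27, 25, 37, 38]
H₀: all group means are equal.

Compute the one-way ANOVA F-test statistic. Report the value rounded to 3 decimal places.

test statistic = 14.648

Group means [34.30, 23.20, 20.78, 32.20], grand mean 27.147
SSB = Σnᵢ(x̄ᵢ−x̄)² = 1160.209; SSW = ΣΣ(x−x̄ᵢ)² = 792.056
MSB = 1160.209/3 = 386.7364; MSW = 792.056/30 = 26.4019
F = MSB/MSW = 14.6481
df = (3, 30)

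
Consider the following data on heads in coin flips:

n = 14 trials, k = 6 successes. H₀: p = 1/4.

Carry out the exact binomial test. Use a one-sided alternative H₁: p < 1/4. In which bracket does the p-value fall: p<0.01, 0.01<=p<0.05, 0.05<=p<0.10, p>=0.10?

p-value bracket: p>=0.10

Exact binomial: n=14, k=6, p₀=1/4=0.2500
P(X≤6) from Σ C(n,i)·p₀^i·(1−p₀)^(n−i)
p-value (one-sided, H₁ less) = 0.96173
→ bracket: p>=0.10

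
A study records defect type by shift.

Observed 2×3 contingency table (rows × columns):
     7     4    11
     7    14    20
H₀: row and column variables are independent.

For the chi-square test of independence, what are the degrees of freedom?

degrees of freedom = 2

df = (r−1)(c−1) = (2−1)·(3−1) = 2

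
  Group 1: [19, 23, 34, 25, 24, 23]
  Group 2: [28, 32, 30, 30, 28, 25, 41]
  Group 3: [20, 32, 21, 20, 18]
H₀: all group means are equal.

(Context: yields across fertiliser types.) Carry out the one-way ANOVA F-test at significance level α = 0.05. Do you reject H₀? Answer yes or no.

reject H₀: yes

Group means [24.67, 30.57, 22.20], grand mean 26.278
SSB = Σnᵢ(x̄ᵢ−x̄)² = 227.763; SSW = ΣΣ(x−x̄ᵢ)² = 405.848
MSB = 227.763/2 = 113.8817; MSW = 405.848/15 = 27.0565
F = MSB/MSW = 4.2090
df = (2, 15)
p-value (upper-tail) = 0.03540
At α=0.05: p < α → reject H₀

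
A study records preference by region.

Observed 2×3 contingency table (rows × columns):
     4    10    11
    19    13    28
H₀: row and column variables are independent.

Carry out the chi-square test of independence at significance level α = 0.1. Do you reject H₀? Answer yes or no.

Row totals [25, 60], col totals [23, 23, 39], n=85
χ² = (4−6.76)²/6.76 + (10−6.76)²/6.76 + (11−11.47)²/11.47 + (19−16.24)²/16.24 + (13−16.24)²/16.24 + (28−27.53)²/27.53 = 3.8201
df = 2
p-value (upper-tail) = 0.14807
At α=0.1: p ≥ α → fail to reject H₀

reject H₀: no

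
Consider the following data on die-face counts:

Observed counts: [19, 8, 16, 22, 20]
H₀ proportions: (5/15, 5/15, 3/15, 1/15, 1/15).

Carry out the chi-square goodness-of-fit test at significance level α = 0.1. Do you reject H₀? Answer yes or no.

n = 85; E_i = n·p_i = [28.33, 28.33, 17.00, 5.67, 5.67]
χ² = (19−28.33)²/28.33 + (8−28.33)²/28.33 + (16−17.00)²/17.00 + (22−5.67)²/5.67 + (20−5.67)²/5.67 = 101.0588
df = 4
p-value (upper-tail) = 0.00000
At α=0.1: p < α → reject H₀

reject H₀: yes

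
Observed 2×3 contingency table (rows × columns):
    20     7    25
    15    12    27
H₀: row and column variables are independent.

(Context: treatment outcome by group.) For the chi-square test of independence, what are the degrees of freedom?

degrees of freedom = 2

df = (r−1)(c−1) = (2−1)·(3−1) = 2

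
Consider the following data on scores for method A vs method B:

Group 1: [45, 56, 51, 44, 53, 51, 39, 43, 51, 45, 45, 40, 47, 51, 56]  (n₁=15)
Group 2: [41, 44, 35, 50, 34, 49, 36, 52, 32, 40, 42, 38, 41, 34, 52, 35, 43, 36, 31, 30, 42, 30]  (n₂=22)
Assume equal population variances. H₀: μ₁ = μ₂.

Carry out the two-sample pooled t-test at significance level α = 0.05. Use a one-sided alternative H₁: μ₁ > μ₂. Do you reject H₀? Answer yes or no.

reject H₀: yes

x̄₁=47.800, s₁=5.361, n₁=15
x̄₂=39.409, s₂=6.898, n₂=22
s_p² = [14·5.361² + 21·6.898²]/35 = 40.0491
SE = √(s_p²·(1/15+1/22)) = 2.1190
t = (47.800−39.409)/2.1190 = 3.9598
df = 35
p-value (one-sided, H₁ greater) = 0.00018
At α=0.05: p < α → reject H₀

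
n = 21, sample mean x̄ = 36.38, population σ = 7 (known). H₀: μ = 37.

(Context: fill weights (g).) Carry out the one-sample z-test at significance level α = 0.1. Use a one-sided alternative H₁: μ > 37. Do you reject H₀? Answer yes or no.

reject H₀: no

SE = σ/√n = 7/√21 = 1.5275
z = (x̄−μ₀)/SE = (36.38−37)/1.5275 = -0.4059
p-value (one-sided, H₁ greater) = 0.65759
At α=0.1: p ≥ α → fail to reject H₀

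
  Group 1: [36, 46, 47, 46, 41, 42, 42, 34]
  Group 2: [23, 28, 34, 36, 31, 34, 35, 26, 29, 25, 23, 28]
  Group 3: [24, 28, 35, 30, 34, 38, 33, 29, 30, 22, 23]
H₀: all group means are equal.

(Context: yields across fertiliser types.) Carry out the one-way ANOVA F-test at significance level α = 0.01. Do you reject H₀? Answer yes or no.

Group means [41.75, 29.33, 29.64], grand mean 32.645
SSB = Σnᵢ(x̄ᵢ−x̄)² = 894.385; SSW = ΣΣ(x−x̄ᵢ)² = 660.712
MSB = 894.385/2 = 447.1923; MSW = 660.712/28 = 23.5969
F = MSB/MSW = 18.9513
df = (2, 28)
p-value (upper-tail) = 0.00001
At α=0.01: p < α → reject H₀

reject H₀: yes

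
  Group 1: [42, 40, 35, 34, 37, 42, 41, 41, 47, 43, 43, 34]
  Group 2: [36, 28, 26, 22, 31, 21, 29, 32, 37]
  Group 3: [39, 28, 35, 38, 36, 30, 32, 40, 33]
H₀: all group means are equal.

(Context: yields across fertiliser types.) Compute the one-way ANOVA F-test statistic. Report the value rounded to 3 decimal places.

Group means [39.92, 29.11, 34.56], grand mean 35.067
SSB = Σnᵢ(x̄ᵢ−x̄)² = 603.839; SSW = ΣΣ(x−x̄ᵢ)² = 568.028
MSB = 603.839/2 = 301.9194; MSW = 568.028/27 = 21.0381
F = MSB/MSW = 14.3511
df = (2, 27)

test statistic = 14.351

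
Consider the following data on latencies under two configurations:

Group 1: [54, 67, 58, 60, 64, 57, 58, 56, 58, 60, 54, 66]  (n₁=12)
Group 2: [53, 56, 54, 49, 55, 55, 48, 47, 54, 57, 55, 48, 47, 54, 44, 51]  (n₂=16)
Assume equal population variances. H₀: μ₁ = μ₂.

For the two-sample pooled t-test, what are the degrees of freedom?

degrees of freedom = 26

df = n₁ + n₂ − 2 = 12 + 16 − 2 = 26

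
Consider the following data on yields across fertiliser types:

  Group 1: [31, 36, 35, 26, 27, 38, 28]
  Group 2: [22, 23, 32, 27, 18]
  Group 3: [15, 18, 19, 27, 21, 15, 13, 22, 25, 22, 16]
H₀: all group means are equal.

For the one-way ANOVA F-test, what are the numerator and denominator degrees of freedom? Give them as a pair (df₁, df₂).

k = 3 groups, N = 23 total
df = (k−1, N−k) = (3−1, 23−3) = (2, 20)

degrees of freedom = [2, 20]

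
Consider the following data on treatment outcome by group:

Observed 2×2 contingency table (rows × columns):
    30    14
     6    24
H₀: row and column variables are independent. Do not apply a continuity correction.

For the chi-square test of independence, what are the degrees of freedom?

degrees of freedom = 1

df = (r−1)(c−1) = (2−1)·(2−1) = 1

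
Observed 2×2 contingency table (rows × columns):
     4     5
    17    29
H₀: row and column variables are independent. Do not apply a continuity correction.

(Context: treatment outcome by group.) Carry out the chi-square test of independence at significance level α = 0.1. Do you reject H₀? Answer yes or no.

reject H₀: no

Row totals [9, 46], col totals [21, 34], n=55
χ² = (4−3.44)²/3.44 + (5−5.56)²/5.56 + (17−17.56)²/17.56 + (29−28.44)²/28.44 = 0.1788
df = 1
p-value (upper-tail) = 0.67240
At α=0.1: p ≥ α → fail to reject H₀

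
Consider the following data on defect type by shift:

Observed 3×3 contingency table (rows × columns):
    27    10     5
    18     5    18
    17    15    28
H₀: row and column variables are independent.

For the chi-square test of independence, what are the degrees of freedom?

degrees of freedom = 4

df = (r−1)(c−1) = (3−1)·(3−1) = 4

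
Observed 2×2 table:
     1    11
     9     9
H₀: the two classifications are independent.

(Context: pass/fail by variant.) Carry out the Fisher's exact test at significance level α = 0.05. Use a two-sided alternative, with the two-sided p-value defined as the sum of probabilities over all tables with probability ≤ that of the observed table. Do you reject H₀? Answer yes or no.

Margins: r₁=12, r₂=18, c₁=10, c₂=20, n=30
p_obs = C(12,1)·C(18,9)/C(30,10); sum pmf over tables with pmf ≤ p_obs
p-value (two-sided) = 0.02353
At α=0.05: p < α → reject H₀

reject H₀: yes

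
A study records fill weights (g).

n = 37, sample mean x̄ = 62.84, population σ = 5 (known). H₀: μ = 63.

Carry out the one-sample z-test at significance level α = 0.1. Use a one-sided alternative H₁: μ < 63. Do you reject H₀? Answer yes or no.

SE = σ/√n = 5/√37 = 0.8220
z = (x̄−μ₀)/SE = (62.84−63)/0.8220 = -0.1946
p-value (one-sided, H₁ less) = 0.42283
At α=0.1: p ≥ α → fail to reject H₀

reject H₀: no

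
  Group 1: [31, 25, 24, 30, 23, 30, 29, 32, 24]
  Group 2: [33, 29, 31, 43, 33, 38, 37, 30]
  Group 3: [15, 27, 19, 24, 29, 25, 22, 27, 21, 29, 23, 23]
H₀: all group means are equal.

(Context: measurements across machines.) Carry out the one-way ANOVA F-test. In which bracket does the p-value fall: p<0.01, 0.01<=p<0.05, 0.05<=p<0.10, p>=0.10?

Group means [27.56, 34.25, 23.67], grand mean 27.793
SSB = Σnᵢ(x̄ᵢ−x̄)² = 538.370; SSW = ΣΣ(x−x̄ᵢ)² = 444.389
MSB = 538.370/2 = 269.1849; MSW = 444.389/26 = 17.0919
F = MSB/MSW = 15.7493
df = (2, 26)
p-value (upper-tail) = 0.00003
→ bracket: p<0.01

p-value bracket: p<0.01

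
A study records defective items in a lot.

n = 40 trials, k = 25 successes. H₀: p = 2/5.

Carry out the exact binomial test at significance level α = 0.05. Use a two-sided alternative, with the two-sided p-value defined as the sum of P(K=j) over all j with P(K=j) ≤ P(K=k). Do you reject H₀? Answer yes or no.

reject H₀: yes

Exact binomial: n=40, k=25, p₀=2/5=0.4000
P(X=j) = C(n,j)·p₀^j·(1−p₀)^(n−j); p = Σ P(X=j) over j with P(X=j) ≤ P(X=25)
p-value (two-sided) = 0.00540
At α=0.05: p < α → reject H₀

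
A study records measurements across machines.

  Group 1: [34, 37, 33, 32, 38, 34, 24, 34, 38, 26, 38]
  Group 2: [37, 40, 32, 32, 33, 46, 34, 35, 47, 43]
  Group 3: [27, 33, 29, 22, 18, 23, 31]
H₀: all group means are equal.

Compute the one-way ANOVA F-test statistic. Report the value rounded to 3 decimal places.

Group means [33.45, 37.90, 26.14], grand mean 33.214
SSB = Σnᵢ(x̄ᵢ−x̄)² = 570.230; SSW = ΣΣ(x−x̄ᵢ)² = 692.484
MSB = 570.230/2 = 285.1149; MSW = 692.484/25 = 27.6994
F = MSB/MSW = 10.2932
df = (2, 25)

test statistic = 10.293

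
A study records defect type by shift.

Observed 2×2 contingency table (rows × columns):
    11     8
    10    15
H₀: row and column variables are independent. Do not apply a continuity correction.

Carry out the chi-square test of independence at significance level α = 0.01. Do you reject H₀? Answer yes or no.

reject H₀: no

Row totals [19, 25], col totals [21, 23], n=44
χ² = (11−9.07)²/9.07 + (8−9.93)²/9.93 + (10−11.93)²/11.93 + (15−13.07)²/13.07 = 1.3856
df = 1
p-value (upper-tail) = 0.23914
At α=0.01: p ≥ α → fail to reject H₀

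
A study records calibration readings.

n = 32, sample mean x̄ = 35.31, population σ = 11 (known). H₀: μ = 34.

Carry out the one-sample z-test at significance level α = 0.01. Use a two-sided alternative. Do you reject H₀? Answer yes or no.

SE = σ/√n = 11/√32 = 1.9445
z = (x̄−μ₀)/SE = (35.31−34)/1.9445 = 0.6737
p-value (two-sided) = 0.50051
At α=0.01: p ≥ α → fail to reject H₀

reject H₀: no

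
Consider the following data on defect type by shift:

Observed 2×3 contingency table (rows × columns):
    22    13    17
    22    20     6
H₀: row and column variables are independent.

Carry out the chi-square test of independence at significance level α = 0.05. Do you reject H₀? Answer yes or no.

reject H₀: yes

Row totals [52, 48], col totals [44, 33, 23], n=100
χ² = (22−22.88)²/22.88 + (13−17.16)²/17.16 + (17−11.96)²/11.96 + (22−21.12)²/21.12 + (20−15.84)²/15.84 + (6−11.04)²/11.04 = 6.5963
df = 2
p-value (upper-tail) = 0.03695
At α=0.05: p < α → reject H₀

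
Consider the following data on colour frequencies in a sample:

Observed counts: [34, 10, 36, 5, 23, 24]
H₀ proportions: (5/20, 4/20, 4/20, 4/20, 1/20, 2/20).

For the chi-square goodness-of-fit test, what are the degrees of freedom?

degrees of freedom = 5

df = k − 1 = 6 − 1 = 5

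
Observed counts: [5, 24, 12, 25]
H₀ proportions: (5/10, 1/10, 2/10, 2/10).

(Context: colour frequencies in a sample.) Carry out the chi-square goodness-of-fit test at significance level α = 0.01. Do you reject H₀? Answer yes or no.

n = 66; E_i = n·p_i = [33.00, 6.60, 13.20, 13.20]
χ² = (5−33.00)²/33.00 + (24−6.60)²/6.60 + (12−13.20)²/13.20 + (25−13.20)²/13.20 = 80.2879
df = 3
p-value (upper-tail) = 0.00000
At α=0.01: p < α → reject H₀

reject H₀: yes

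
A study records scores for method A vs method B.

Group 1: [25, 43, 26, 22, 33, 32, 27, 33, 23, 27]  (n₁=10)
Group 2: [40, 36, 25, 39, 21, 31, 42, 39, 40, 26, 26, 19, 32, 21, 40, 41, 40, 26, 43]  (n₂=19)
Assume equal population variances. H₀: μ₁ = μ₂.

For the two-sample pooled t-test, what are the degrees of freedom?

df = n₁ + n₂ − 2 = 10 + 19 − 2 = 27

degrees of freedom = 27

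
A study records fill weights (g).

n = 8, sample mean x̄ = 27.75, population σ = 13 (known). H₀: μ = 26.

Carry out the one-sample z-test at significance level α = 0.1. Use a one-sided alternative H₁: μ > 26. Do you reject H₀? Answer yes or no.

reject H₀: no

SE = σ/√n = 13/√8 = 4.5962
z = (x̄−μ₀)/SE = (27.75−26)/4.5962 = 0.3807
p-value (one-sided, H₁ greater) = 0.35169
At α=0.1: p ≥ α → fail to reject H₀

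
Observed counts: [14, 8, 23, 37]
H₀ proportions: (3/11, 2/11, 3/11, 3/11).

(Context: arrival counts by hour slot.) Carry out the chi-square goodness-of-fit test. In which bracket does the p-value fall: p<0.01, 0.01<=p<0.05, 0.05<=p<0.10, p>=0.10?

p-value bracket: p<0.01

n = 82; E_i = n·p_i = [22.36, 14.91, 22.36, 22.36]
χ² = (14−22.36)²/22.36 + (8−14.91)²/14.91 + (23−22.36)²/22.36 + (37−22.36)²/22.36 = 15.9268
df = 3
p-value (upper-tail) = 0.00117
→ bracket: p<0.01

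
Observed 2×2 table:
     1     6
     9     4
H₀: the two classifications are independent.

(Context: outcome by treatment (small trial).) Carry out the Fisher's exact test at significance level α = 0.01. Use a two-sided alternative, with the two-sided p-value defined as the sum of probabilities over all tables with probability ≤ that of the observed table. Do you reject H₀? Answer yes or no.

Margins: r₁=7, r₂=13, c₁=10, c₂=10, n=20
p_obs = C(7,1)·C(13,9)/C(20,10); sum pmf over tables with pmf ≤ p_obs
p-value (two-sided) = 0.05728
At α=0.01: p ≥ α → fail to reject H₀

reject H₀: no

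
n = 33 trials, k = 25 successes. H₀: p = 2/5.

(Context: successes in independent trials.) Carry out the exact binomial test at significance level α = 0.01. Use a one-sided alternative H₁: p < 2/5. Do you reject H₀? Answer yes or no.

Exact binomial: n=33, k=25, p₀=2/5=0.4000
P(X≤25) from Σ C(n,i)·p₀^i·(1−p₀)^(n−i)
p-value (one-sided, H₁ less) = 0.99999
At α=0.01: p ≥ α → fail to reject H₀

reject H₀: no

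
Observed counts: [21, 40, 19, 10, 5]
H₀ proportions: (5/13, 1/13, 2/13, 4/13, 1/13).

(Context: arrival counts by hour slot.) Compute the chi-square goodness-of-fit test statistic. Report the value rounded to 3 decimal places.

n = 95; E_i = n·p_i = [36.54, 7.31, 14.62, 29.23, 7.31]
χ² = (21−36.54)²/36.54 + (40−7.31)²/7.31 + (19−14.62)²/14.62 + (10−29.23)²/29.23 + (5−7.31)²/7.31 = 167.5589
df = 4

test statistic = 167.559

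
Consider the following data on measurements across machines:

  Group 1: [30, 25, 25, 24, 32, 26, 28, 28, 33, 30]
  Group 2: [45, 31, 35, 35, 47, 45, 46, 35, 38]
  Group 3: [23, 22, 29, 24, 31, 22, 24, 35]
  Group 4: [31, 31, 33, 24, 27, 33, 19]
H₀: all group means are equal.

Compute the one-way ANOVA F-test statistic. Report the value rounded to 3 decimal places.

test statistic = 13.951

Group means [28.10, 39.67, 26.25, 28.29], grand mean 30.765
SSB = Σnᵢ(x̄ᵢ−x̄)² = 990.289; SSW = ΣΣ(x−x̄ᵢ)² = 709.829
MSB = 990.289/3 = 330.0964; MSW = 709.829/30 = 23.6610
F = MSB/MSW = 13.9511
df = (3, 30)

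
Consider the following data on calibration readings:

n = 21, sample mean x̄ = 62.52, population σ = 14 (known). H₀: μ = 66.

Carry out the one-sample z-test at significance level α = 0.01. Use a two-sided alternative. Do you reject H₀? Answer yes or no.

SE = σ/√n = 14/√21 = 3.0551
z = (x̄−μ₀)/SE = (62.52−66)/3.0551 = -1.1391
p-value (two-sided) = 0.25466
At α=0.01: p ≥ α → fail to reject H₀

reject H₀: no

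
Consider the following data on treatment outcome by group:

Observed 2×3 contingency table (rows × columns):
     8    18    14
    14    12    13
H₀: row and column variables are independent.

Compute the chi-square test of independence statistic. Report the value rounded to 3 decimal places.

test statistic = 2.861

Row totals [40, 39], col totals [22, 30, 27], n=79
χ² = (8−11.14)²/11.14 + (18−15.19)²/15.19 + (14−13.67)²/13.67 + (14−10.86)²/10.86 + (12−14.81)²/14.81 + (13−13.33)²/13.33 = 2.8612
df = 2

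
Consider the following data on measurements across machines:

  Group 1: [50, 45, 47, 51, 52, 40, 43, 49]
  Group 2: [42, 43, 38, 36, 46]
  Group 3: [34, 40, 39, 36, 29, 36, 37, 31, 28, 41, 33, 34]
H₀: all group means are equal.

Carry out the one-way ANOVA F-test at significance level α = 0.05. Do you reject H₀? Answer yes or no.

Group means [47.12, 41.00, 34.83], grand mean 40.000
SSB = Σnᵢ(x̄ᵢ−x̄)² = 731.458; SSW = ΣΣ(x−x̄ᵢ)² = 376.542
MSB = 731.458/2 = 365.7292; MSW = 376.542/22 = 17.1155
F = MSB/MSW = 21.3683
df = (2, 22)
p-value (upper-tail) = 0.00001
At α=0.05: p < α → reject H₀

reject H₀: yes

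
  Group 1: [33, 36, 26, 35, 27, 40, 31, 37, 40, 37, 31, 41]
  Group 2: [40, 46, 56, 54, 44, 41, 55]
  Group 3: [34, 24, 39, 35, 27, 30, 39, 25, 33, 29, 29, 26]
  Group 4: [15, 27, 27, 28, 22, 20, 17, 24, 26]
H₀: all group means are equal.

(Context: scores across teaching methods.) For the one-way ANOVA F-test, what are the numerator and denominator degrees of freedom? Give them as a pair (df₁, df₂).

degrees of freedom = [3, 36]

k = 4 groups, N = 40 total
df = (k−1, N−k) = (4−1, 40−4) = (3, 36)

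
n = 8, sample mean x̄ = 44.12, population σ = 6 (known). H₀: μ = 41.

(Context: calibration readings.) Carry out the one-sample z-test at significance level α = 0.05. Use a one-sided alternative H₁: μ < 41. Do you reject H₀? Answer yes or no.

SE = σ/√n = 6/√8 = 2.1213
z = (x̄−μ₀)/SE = (44.12−41)/2.1213 = 1.4708
p-value (one-sided, H₁ less) = 0.92932
At α=0.05: p ≥ α → fail to reject H₀

reject H₀: no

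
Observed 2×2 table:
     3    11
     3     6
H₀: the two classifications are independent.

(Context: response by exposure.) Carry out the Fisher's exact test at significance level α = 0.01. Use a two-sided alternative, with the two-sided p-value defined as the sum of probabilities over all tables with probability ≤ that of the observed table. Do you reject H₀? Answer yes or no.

reject H₀: no

Margins: r₁=14, r₂=9, c₁=6, c₂=17, n=23
p_obs = C(14,3)·C(9,3)/C(23,6); sum pmf over tables with pmf ≤ p_obs
p-value (two-sided) = 0.64302
At α=0.01: p ≥ α → fail to reject H₀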